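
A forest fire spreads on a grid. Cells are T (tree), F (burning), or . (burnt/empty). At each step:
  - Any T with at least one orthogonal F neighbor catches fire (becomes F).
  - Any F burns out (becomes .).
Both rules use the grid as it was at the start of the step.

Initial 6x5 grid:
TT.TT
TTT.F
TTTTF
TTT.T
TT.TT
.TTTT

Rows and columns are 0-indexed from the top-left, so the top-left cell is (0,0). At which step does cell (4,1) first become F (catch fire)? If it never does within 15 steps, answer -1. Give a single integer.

Step 1: cell (4,1)='T' (+3 fires, +2 burnt)
Step 2: cell (4,1)='T' (+3 fires, +3 burnt)
Step 3: cell (4,1)='T' (+5 fires, +3 burnt)
Step 4: cell (4,1)='T' (+4 fires, +5 burnt)
Step 5: cell (4,1)='F' (+5 fires, +4 burnt)
  -> target ignites at step 5
Step 6: cell (4,1)='.' (+3 fires, +5 burnt)
Step 7: cell (4,1)='.' (+0 fires, +3 burnt)
  fire out at step 7

5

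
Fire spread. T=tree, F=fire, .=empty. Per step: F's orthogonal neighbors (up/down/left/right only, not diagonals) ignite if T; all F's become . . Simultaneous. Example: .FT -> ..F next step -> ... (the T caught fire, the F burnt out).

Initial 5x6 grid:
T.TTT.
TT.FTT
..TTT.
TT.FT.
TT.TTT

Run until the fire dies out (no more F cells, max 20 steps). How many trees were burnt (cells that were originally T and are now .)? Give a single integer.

Step 1: +5 fires, +2 burnt (F count now 5)
Step 2: +6 fires, +5 burnt (F count now 6)
Step 3: +1 fires, +6 burnt (F count now 1)
Step 4: +0 fires, +1 burnt (F count now 0)
Fire out after step 4
Initially T: 19, now '.': 23
Total burnt (originally-T cells now '.'): 12

Answer: 12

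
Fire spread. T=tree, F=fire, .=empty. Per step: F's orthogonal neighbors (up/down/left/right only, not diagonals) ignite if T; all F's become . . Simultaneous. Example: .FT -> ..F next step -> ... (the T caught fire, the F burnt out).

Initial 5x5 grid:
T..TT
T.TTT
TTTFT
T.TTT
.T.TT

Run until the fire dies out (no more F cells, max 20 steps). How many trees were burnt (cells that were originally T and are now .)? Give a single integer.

Step 1: +4 fires, +1 burnt (F count now 4)
Step 2: +7 fires, +4 burnt (F count now 7)
Step 3: +3 fires, +7 burnt (F count now 3)
Step 4: +2 fires, +3 burnt (F count now 2)
Step 5: +1 fires, +2 burnt (F count now 1)
Step 6: +0 fires, +1 burnt (F count now 0)
Fire out after step 6
Initially T: 18, now '.': 24
Total burnt (originally-T cells now '.'): 17

Answer: 17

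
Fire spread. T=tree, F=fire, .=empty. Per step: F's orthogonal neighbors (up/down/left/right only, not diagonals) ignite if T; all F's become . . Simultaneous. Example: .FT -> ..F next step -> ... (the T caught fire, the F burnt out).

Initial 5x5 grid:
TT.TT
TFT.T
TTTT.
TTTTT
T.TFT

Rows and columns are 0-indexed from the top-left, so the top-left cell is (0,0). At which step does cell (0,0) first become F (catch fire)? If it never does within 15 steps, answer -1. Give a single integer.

Step 1: cell (0,0)='T' (+7 fires, +2 burnt)
Step 2: cell (0,0)='F' (+7 fires, +7 burnt)
  -> target ignites at step 2
Step 3: cell (0,0)='.' (+1 fires, +7 burnt)
Step 4: cell (0,0)='.' (+1 fires, +1 burnt)
Step 5: cell (0,0)='.' (+0 fires, +1 burnt)
  fire out at step 5

2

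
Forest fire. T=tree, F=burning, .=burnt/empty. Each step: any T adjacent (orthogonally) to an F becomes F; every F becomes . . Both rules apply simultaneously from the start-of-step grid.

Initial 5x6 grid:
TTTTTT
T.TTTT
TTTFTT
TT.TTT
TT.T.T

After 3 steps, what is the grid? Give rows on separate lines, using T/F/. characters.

Step 1: 4 trees catch fire, 1 burn out
  TTTTTT
  T.TFTT
  TTF.FT
  TT.FTT
  TT.T.T
Step 2: 7 trees catch fire, 4 burn out
  TTTFTT
  T.F.FT
  TF...F
  TT..FT
  TT.F.T
Step 3: 6 trees catch fire, 7 burn out
  TTF.FT
  T....F
  F.....
  TF...F
  TT...T

TTF.FT
T....F
F.....
TF...F
TT...T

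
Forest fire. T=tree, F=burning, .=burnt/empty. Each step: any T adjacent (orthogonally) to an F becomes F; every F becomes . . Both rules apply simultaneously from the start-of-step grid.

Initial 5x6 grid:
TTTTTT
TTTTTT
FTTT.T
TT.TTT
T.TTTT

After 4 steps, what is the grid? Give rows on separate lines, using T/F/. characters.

Step 1: 3 trees catch fire, 1 burn out
  TTTTTT
  FTTTTT
  .FTT.T
  FT.TTT
  T.TTTT
Step 2: 5 trees catch fire, 3 burn out
  FTTTTT
  .FTTTT
  ..FT.T
  .F.TTT
  F.TTTT
Step 3: 3 trees catch fire, 5 burn out
  .FTTTT
  ..FTTT
  ...F.T
  ...TTT
  ..TTTT
Step 4: 3 trees catch fire, 3 burn out
  ..FTTT
  ...FTT
  .....T
  ...FTT
  ..TTTT

..FTTT
...FTT
.....T
...FTT
..TTTT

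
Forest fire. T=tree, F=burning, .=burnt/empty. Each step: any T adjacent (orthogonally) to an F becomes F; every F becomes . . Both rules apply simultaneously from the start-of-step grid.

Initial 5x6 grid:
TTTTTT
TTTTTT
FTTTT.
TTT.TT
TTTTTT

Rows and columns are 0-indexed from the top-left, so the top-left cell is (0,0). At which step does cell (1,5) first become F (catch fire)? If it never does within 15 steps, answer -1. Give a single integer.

Step 1: cell (1,5)='T' (+3 fires, +1 burnt)
Step 2: cell (1,5)='T' (+5 fires, +3 burnt)
Step 3: cell (1,5)='T' (+5 fires, +5 burnt)
Step 4: cell (1,5)='T' (+4 fires, +5 burnt)
Step 5: cell (1,5)='T' (+4 fires, +4 burnt)
Step 6: cell (1,5)='F' (+4 fires, +4 burnt)
  -> target ignites at step 6
Step 7: cell (1,5)='.' (+2 fires, +4 burnt)
Step 8: cell (1,5)='.' (+0 fires, +2 burnt)
  fire out at step 8

6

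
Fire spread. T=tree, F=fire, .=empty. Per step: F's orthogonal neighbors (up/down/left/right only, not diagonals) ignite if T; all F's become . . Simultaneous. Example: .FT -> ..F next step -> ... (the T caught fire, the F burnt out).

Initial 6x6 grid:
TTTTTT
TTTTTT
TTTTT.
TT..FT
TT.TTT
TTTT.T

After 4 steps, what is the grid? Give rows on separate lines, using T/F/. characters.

Step 1: 3 trees catch fire, 1 burn out
  TTTTTT
  TTTTTT
  TTTTF.
  TT...F
  TT.TFT
  TTTT.T
Step 2: 4 trees catch fire, 3 burn out
  TTTTTT
  TTTTFT
  TTTF..
  TT....
  TT.F.F
  TTTT.T
Step 3: 6 trees catch fire, 4 burn out
  TTTTFT
  TTTF.F
  TTF...
  TT....
  TT....
  TTTF.F
Step 4: 5 trees catch fire, 6 burn out
  TTTF.F
  TTF...
  TF....
  TT....
  TT....
  TTF...

TTTF.F
TTF...
TF....
TT....
TT....
TTF...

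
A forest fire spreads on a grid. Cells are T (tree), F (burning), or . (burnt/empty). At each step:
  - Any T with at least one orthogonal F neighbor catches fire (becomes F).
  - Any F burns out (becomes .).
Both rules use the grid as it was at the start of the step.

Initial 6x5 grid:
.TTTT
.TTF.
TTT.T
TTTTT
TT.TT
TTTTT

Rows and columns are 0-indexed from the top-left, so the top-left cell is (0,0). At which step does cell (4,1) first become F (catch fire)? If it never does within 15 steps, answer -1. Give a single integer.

Step 1: cell (4,1)='T' (+2 fires, +1 burnt)
Step 2: cell (4,1)='T' (+4 fires, +2 burnt)
Step 3: cell (4,1)='T' (+3 fires, +4 burnt)
Step 4: cell (4,1)='T' (+3 fires, +3 burnt)
Step 5: cell (4,1)='F' (+4 fires, +3 burnt)
  -> target ignites at step 5
Step 6: cell (4,1)='.' (+5 fires, +4 burnt)
Step 7: cell (4,1)='.' (+3 fires, +5 burnt)
Step 8: cell (4,1)='.' (+0 fires, +3 burnt)
  fire out at step 8

5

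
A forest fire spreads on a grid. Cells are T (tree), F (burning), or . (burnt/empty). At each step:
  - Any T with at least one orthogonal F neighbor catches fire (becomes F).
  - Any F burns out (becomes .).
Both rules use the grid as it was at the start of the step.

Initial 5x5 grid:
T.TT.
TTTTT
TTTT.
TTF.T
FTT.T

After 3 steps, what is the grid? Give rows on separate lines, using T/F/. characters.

Step 1: 5 trees catch fire, 2 burn out
  T.TT.
  TTTTT
  TTFT.
  FF..T
  .FF.T
Step 2: 4 trees catch fire, 5 burn out
  T.TT.
  TTFTT
  FF.F.
  ....T
  ....T
Step 3: 4 trees catch fire, 4 burn out
  T.FT.
  FF.FT
  .....
  ....T
  ....T

T.FT.
FF.FT
.....
....T
....T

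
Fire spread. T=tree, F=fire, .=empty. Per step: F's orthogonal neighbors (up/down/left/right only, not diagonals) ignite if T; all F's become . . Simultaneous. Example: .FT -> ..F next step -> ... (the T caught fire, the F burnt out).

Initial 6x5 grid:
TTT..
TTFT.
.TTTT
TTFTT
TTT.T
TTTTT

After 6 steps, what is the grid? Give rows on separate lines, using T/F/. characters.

Step 1: 7 trees catch fire, 2 burn out
  TTF..
  TF.F.
  .TFTT
  TF.FT
  TTF.T
  TTTTT
Step 2: 8 trees catch fire, 7 burn out
  TF...
  F....
  .F.FT
  F...F
  TF..T
  TTFTT
Step 3: 6 trees catch fire, 8 burn out
  F....
  .....
  ....F
  .....
  F...F
  TF.FT
Step 4: 2 trees catch fire, 6 burn out
  .....
  .....
  .....
  .....
  .....
  F...F
Step 5: 0 trees catch fire, 2 burn out
  .....
  .....
  .....
  .....
  .....
  .....
Step 6: 0 trees catch fire, 0 burn out
  .....
  .....
  .....
  .....
  .....
  .....

.....
.....
.....
.....
.....
.....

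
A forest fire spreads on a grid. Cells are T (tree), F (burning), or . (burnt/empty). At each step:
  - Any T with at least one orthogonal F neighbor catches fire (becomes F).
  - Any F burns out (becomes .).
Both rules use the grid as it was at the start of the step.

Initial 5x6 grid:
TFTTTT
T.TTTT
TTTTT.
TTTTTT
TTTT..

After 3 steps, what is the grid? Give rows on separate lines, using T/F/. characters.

Step 1: 2 trees catch fire, 1 burn out
  F.FTTT
  T.TTTT
  TTTTT.
  TTTTTT
  TTTT..
Step 2: 3 trees catch fire, 2 burn out
  ...FTT
  F.FTTT
  TTTTT.
  TTTTTT
  TTTT..
Step 3: 4 trees catch fire, 3 burn out
  ....FT
  ...FTT
  FTFTT.
  TTTTTT
  TTTT..

....FT
...FTT
FTFTT.
TTTTTT
TTTT..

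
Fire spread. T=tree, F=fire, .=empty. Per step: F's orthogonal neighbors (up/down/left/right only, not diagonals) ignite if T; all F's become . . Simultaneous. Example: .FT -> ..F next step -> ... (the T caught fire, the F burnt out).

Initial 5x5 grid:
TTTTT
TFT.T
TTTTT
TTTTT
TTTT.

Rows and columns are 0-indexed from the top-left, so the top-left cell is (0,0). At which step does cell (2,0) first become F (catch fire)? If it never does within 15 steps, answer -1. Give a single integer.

Step 1: cell (2,0)='T' (+4 fires, +1 burnt)
Step 2: cell (2,0)='F' (+5 fires, +4 burnt)
  -> target ignites at step 2
Step 3: cell (2,0)='.' (+5 fires, +5 burnt)
Step 4: cell (2,0)='.' (+5 fires, +5 burnt)
Step 5: cell (2,0)='.' (+3 fires, +5 burnt)
Step 6: cell (2,0)='.' (+0 fires, +3 burnt)
  fire out at step 6

2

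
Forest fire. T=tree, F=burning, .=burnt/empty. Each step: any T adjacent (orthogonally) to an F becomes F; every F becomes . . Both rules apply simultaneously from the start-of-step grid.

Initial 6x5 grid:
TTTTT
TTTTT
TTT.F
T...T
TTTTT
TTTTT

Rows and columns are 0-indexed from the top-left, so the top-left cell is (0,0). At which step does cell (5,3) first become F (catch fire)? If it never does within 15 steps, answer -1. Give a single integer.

Step 1: cell (5,3)='T' (+2 fires, +1 burnt)
Step 2: cell (5,3)='T' (+3 fires, +2 burnt)
Step 3: cell (5,3)='T' (+4 fires, +3 burnt)
Step 4: cell (5,3)='F' (+5 fires, +4 burnt)
  -> target ignites at step 4
Step 5: cell (5,3)='.' (+5 fires, +5 burnt)
Step 6: cell (5,3)='.' (+4 fires, +5 burnt)
Step 7: cell (5,3)='.' (+2 fires, +4 burnt)
Step 8: cell (5,3)='.' (+0 fires, +2 burnt)
  fire out at step 8

4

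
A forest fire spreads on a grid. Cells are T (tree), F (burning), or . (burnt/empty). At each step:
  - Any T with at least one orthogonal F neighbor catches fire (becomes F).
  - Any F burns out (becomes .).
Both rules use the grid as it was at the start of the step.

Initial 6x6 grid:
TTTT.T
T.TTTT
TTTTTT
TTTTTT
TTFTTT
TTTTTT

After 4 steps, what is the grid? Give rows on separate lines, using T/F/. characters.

Step 1: 4 trees catch fire, 1 burn out
  TTTT.T
  T.TTTT
  TTTTTT
  TTFTTT
  TF.FTT
  TTFTTT
Step 2: 7 trees catch fire, 4 burn out
  TTTT.T
  T.TTTT
  TTFTTT
  TF.FTT
  F...FT
  TF.FTT
Step 3: 8 trees catch fire, 7 burn out
  TTTT.T
  T.FTTT
  TF.FTT
  F...FT
  .....F
  F...FT
Step 4: 6 trees catch fire, 8 burn out
  TTFT.T
  T..FTT
  F...FT
  .....F
  ......
  .....F

TTFT.T
T..FTT
F...FT
.....F
......
.....F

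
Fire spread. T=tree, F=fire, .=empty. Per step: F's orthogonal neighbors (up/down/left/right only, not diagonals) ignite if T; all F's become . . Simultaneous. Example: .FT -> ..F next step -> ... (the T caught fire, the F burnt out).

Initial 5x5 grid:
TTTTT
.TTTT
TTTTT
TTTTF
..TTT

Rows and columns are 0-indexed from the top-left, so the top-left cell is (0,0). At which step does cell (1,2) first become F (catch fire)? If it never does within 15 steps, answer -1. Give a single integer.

Step 1: cell (1,2)='T' (+3 fires, +1 burnt)
Step 2: cell (1,2)='T' (+4 fires, +3 burnt)
Step 3: cell (1,2)='T' (+5 fires, +4 burnt)
Step 4: cell (1,2)='F' (+4 fires, +5 burnt)
  -> target ignites at step 4
Step 5: cell (1,2)='.' (+3 fires, +4 burnt)
Step 6: cell (1,2)='.' (+1 fires, +3 burnt)
Step 7: cell (1,2)='.' (+1 fires, +1 burnt)
Step 8: cell (1,2)='.' (+0 fires, +1 burnt)
  fire out at step 8

4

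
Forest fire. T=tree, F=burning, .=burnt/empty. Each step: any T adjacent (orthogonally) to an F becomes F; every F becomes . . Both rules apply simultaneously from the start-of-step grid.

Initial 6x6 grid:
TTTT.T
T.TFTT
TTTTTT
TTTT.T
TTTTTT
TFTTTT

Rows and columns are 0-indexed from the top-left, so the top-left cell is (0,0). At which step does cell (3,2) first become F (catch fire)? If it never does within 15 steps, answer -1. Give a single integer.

Step 1: cell (3,2)='T' (+7 fires, +2 burnt)
Step 2: cell (3,2)='T' (+9 fires, +7 burnt)
Step 3: cell (3,2)='F' (+8 fires, +9 burnt)
  -> target ignites at step 3
Step 4: cell (3,2)='.' (+5 fires, +8 burnt)
Step 5: cell (3,2)='.' (+2 fires, +5 burnt)
Step 6: cell (3,2)='.' (+0 fires, +2 burnt)
  fire out at step 6

3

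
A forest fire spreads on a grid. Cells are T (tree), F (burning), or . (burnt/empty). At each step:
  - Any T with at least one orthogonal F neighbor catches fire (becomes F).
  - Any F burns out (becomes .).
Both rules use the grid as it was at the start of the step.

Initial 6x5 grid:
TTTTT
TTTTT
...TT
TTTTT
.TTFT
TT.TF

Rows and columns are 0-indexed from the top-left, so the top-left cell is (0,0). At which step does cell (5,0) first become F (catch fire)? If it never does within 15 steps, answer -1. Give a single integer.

Step 1: cell (5,0)='T' (+4 fires, +2 burnt)
Step 2: cell (5,0)='T' (+4 fires, +4 burnt)
Step 3: cell (5,0)='T' (+4 fires, +4 burnt)
Step 4: cell (5,0)='F' (+5 fires, +4 burnt)
  -> target ignites at step 4
Step 5: cell (5,0)='.' (+3 fires, +5 burnt)
Step 6: cell (5,0)='.' (+2 fires, +3 burnt)
Step 7: cell (5,0)='.' (+1 fires, +2 burnt)
Step 8: cell (5,0)='.' (+0 fires, +1 burnt)
  fire out at step 8

4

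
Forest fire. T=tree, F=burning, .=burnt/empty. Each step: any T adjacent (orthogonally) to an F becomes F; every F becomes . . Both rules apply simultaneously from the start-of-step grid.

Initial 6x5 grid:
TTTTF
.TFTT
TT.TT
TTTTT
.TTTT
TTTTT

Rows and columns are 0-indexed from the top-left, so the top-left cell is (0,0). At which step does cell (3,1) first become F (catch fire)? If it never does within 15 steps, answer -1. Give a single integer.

Step 1: cell (3,1)='T' (+5 fires, +2 burnt)
Step 2: cell (3,1)='T' (+4 fires, +5 burnt)
Step 3: cell (3,1)='F' (+5 fires, +4 burnt)
  -> target ignites at step 3
Step 4: cell (3,1)='.' (+5 fires, +5 burnt)
Step 5: cell (3,1)='.' (+4 fires, +5 burnt)
Step 6: cell (3,1)='.' (+2 fires, +4 burnt)
Step 7: cell (3,1)='.' (+0 fires, +2 burnt)
  fire out at step 7

3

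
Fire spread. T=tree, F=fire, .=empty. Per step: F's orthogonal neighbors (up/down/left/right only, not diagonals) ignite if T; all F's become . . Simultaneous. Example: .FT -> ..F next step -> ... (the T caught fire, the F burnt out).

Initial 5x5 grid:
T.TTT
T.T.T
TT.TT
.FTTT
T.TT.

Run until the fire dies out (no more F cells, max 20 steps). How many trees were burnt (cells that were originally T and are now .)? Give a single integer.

Step 1: +2 fires, +1 burnt (F count now 2)
Step 2: +3 fires, +2 burnt (F count now 3)
Step 3: +4 fires, +3 burnt (F count now 4)
Step 4: +2 fires, +4 burnt (F count now 2)
Step 5: +1 fires, +2 burnt (F count now 1)
Step 6: +1 fires, +1 burnt (F count now 1)
Step 7: +1 fires, +1 burnt (F count now 1)
Step 8: +1 fires, +1 burnt (F count now 1)
Step 9: +1 fires, +1 burnt (F count now 1)
Step 10: +0 fires, +1 burnt (F count now 0)
Fire out after step 10
Initially T: 17, now '.': 24
Total burnt (originally-T cells now '.'): 16

Answer: 16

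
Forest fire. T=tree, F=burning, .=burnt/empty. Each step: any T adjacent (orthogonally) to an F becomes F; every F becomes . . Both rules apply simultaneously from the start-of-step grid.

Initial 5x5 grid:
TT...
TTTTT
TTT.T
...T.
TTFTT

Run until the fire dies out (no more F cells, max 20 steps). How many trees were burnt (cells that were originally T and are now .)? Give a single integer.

Step 1: +2 fires, +1 burnt (F count now 2)
Step 2: +3 fires, +2 burnt (F count now 3)
Step 3: +0 fires, +3 burnt (F count now 0)
Fire out after step 3
Initially T: 16, now '.': 14
Total burnt (originally-T cells now '.'): 5

Answer: 5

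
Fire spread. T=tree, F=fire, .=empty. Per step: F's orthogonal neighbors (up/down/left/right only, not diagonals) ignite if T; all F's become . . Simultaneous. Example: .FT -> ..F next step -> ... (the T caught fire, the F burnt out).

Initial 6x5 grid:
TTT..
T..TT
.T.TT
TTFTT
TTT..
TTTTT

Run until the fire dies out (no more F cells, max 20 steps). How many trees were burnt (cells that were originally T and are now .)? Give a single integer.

Step 1: +3 fires, +1 burnt (F count now 3)
Step 2: +6 fires, +3 burnt (F count now 6)
Step 3: +5 fires, +6 burnt (F count now 5)
Step 4: +3 fires, +5 burnt (F count now 3)
Step 5: +0 fires, +3 burnt (F count now 0)
Fire out after step 5
Initially T: 21, now '.': 26
Total burnt (originally-T cells now '.'): 17

Answer: 17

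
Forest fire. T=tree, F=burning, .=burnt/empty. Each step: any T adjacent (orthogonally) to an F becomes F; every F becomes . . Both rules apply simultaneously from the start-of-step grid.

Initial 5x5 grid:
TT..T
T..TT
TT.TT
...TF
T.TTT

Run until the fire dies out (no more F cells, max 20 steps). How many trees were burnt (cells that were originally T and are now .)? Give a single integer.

Step 1: +3 fires, +1 burnt (F count now 3)
Step 2: +3 fires, +3 burnt (F count now 3)
Step 3: +3 fires, +3 burnt (F count now 3)
Step 4: +0 fires, +3 burnt (F count now 0)
Fire out after step 4
Initially T: 15, now '.': 19
Total burnt (originally-T cells now '.'): 9

Answer: 9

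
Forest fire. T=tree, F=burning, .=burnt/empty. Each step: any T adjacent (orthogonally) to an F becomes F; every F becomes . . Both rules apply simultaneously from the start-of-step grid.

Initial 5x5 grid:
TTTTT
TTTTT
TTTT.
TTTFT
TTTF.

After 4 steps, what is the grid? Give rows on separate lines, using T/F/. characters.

Step 1: 4 trees catch fire, 2 burn out
  TTTTT
  TTTTT
  TTTF.
  TTF.F
  TTF..
Step 2: 4 trees catch fire, 4 burn out
  TTTTT
  TTTFT
  TTF..
  TF...
  TF...
Step 3: 6 trees catch fire, 4 burn out
  TTTFT
  TTF.F
  TF...
  F....
  F....
Step 4: 4 trees catch fire, 6 burn out
  TTF.F
  TF...
  F....
  .....
  .....

TTF.F
TF...
F....
.....
.....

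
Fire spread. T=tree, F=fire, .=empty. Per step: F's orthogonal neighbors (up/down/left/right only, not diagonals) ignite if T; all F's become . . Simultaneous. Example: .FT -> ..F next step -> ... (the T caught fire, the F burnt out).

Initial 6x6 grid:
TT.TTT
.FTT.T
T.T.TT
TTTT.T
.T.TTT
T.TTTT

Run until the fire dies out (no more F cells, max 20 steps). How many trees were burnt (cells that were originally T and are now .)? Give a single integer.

Answer: 25

Derivation:
Step 1: +2 fires, +1 burnt (F count now 2)
Step 2: +3 fires, +2 burnt (F count now 3)
Step 3: +2 fires, +3 burnt (F count now 2)
Step 4: +3 fires, +2 burnt (F count now 3)
Step 5: +4 fires, +3 burnt (F count now 4)
Step 6: +4 fires, +4 burnt (F count now 4)
Step 7: +4 fires, +4 burnt (F count now 4)
Step 8: +3 fires, +4 burnt (F count now 3)
Step 9: +0 fires, +3 burnt (F count now 0)
Fire out after step 9
Initially T: 26, now '.': 35
Total burnt (originally-T cells now '.'): 25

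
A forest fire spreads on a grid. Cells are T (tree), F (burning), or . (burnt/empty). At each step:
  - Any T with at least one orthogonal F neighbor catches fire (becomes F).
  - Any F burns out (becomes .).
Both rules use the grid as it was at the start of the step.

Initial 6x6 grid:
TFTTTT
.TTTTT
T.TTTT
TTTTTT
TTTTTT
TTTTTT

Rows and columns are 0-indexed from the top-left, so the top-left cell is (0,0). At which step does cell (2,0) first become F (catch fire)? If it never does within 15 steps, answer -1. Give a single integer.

Step 1: cell (2,0)='T' (+3 fires, +1 burnt)
Step 2: cell (2,0)='T' (+2 fires, +3 burnt)
Step 3: cell (2,0)='T' (+3 fires, +2 burnt)
Step 4: cell (2,0)='T' (+4 fires, +3 burnt)
Step 5: cell (2,0)='T' (+5 fires, +4 burnt)
Step 6: cell (2,0)='T' (+6 fires, +5 burnt)
Step 7: cell (2,0)='F' (+6 fires, +6 burnt)
  -> target ignites at step 7
Step 8: cell (2,0)='.' (+3 fires, +6 burnt)
Step 9: cell (2,0)='.' (+1 fires, +3 burnt)
Step 10: cell (2,0)='.' (+0 fires, +1 burnt)
  fire out at step 10

7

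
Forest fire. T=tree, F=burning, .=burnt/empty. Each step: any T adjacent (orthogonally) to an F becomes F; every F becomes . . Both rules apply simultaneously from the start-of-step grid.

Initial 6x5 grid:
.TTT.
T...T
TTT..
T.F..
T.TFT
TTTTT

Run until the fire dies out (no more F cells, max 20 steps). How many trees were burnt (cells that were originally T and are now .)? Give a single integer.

Answer: 13

Derivation:
Step 1: +4 fires, +2 burnt (F count now 4)
Step 2: +3 fires, +4 burnt (F count now 3)
Step 3: +2 fires, +3 burnt (F count now 2)
Step 4: +3 fires, +2 burnt (F count now 3)
Step 5: +1 fires, +3 burnt (F count now 1)
Step 6: +0 fires, +1 burnt (F count now 0)
Fire out after step 6
Initially T: 17, now '.': 26
Total burnt (originally-T cells now '.'): 13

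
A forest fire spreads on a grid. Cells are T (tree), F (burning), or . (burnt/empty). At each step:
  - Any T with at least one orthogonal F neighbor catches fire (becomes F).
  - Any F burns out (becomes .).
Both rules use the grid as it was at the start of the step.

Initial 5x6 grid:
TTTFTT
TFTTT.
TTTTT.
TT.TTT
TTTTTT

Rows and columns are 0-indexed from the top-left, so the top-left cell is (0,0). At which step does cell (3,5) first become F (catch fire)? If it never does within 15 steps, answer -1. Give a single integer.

Step 1: cell (3,5)='T' (+7 fires, +2 burnt)
Step 2: cell (3,5)='T' (+7 fires, +7 burnt)
Step 3: cell (3,5)='T' (+4 fires, +7 burnt)
Step 4: cell (3,5)='T' (+4 fires, +4 burnt)
Step 5: cell (3,5)='F' (+2 fires, +4 burnt)
  -> target ignites at step 5
Step 6: cell (3,5)='.' (+1 fires, +2 burnt)
Step 7: cell (3,5)='.' (+0 fires, +1 burnt)
  fire out at step 7

5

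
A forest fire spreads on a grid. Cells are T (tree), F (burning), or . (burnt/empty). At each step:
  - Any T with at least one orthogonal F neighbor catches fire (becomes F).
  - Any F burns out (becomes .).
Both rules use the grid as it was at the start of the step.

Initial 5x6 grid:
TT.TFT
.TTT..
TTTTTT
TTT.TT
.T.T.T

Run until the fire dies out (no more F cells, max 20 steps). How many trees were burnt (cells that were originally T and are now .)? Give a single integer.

Answer: 20

Derivation:
Step 1: +2 fires, +1 burnt (F count now 2)
Step 2: +1 fires, +2 burnt (F count now 1)
Step 3: +2 fires, +1 burnt (F count now 2)
Step 4: +3 fires, +2 burnt (F count now 3)
Step 5: +5 fires, +3 burnt (F count now 5)
Step 6: +4 fires, +5 burnt (F count now 4)
Step 7: +3 fires, +4 burnt (F count now 3)
Step 8: +0 fires, +3 burnt (F count now 0)
Fire out after step 8
Initially T: 21, now '.': 29
Total burnt (originally-T cells now '.'): 20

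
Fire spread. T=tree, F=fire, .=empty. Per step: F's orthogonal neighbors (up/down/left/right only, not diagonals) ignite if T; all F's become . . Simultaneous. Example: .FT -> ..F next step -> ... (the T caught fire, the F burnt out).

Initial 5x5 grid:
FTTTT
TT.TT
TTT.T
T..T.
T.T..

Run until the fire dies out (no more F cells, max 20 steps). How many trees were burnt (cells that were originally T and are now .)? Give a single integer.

Answer: 14

Derivation:
Step 1: +2 fires, +1 burnt (F count now 2)
Step 2: +3 fires, +2 burnt (F count now 3)
Step 3: +3 fires, +3 burnt (F count now 3)
Step 4: +4 fires, +3 burnt (F count now 4)
Step 5: +1 fires, +4 burnt (F count now 1)
Step 6: +1 fires, +1 burnt (F count now 1)
Step 7: +0 fires, +1 burnt (F count now 0)
Fire out after step 7
Initially T: 16, now '.': 23
Total burnt (originally-T cells now '.'): 14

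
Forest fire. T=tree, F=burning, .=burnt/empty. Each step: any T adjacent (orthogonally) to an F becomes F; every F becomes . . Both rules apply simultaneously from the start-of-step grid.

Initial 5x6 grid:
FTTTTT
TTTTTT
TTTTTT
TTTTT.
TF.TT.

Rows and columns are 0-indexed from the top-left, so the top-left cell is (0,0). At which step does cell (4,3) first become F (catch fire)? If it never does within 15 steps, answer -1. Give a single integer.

Step 1: cell (4,3)='T' (+4 fires, +2 burnt)
Step 2: cell (4,3)='T' (+6 fires, +4 burnt)
Step 3: cell (4,3)='T' (+4 fires, +6 burnt)
Step 4: cell (4,3)='F' (+5 fires, +4 burnt)
  -> target ignites at step 4
Step 5: cell (4,3)='.' (+4 fires, +5 burnt)
Step 6: cell (4,3)='.' (+2 fires, +4 burnt)
Step 7: cell (4,3)='.' (+0 fires, +2 burnt)
  fire out at step 7

4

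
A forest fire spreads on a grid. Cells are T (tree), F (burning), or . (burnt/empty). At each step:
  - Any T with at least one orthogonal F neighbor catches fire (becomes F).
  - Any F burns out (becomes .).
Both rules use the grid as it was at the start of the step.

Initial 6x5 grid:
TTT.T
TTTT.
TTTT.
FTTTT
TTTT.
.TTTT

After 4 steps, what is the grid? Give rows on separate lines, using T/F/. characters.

Step 1: 3 trees catch fire, 1 burn out
  TTT.T
  TTTT.
  FTTT.
  .FTTT
  FTTT.
  .TTTT
Step 2: 4 trees catch fire, 3 burn out
  TTT.T
  FTTT.
  .FTT.
  ..FTT
  .FTT.
  .TTTT
Step 3: 6 trees catch fire, 4 burn out
  FTT.T
  .FTT.
  ..FT.
  ...FT
  ..FT.
  .FTTT
Step 4: 6 trees catch fire, 6 burn out
  .FT.T
  ..FT.
  ...F.
  ....F
  ...F.
  ..FTT

.FT.T
..FT.
...F.
....F
...F.
..FTT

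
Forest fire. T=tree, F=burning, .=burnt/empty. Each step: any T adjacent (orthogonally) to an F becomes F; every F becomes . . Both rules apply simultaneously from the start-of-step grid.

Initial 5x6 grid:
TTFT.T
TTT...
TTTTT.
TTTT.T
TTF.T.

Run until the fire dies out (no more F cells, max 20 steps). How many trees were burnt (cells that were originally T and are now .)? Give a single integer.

Answer: 17

Derivation:
Step 1: +5 fires, +2 burnt (F count now 5)
Step 2: +6 fires, +5 burnt (F count now 6)
Step 3: +4 fires, +6 burnt (F count now 4)
Step 4: +2 fires, +4 burnt (F count now 2)
Step 5: +0 fires, +2 burnt (F count now 0)
Fire out after step 5
Initially T: 20, now '.': 27
Total burnt (originally-T cells now '.'): 17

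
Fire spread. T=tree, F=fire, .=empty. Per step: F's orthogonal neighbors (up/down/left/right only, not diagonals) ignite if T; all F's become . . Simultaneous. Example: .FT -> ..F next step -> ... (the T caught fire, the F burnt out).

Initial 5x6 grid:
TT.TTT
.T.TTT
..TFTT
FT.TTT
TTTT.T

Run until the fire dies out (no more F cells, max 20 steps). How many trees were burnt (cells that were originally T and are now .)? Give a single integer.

Answer: 18

Derivation:
Step 1: +6 fires, +2 burnt (F count now 6)
Step 2: +6 fires, +6 burnt (F count now 6)
Step 3: +4 fires, +6 burnt (F count now 4)
Step 4: +2 fires, +4 burnt (F count now 2)
Step 5: +0 fires, +2 burnt (F count now 0)
Fire out after step 5
Initially T: 21, now '.': 27
Total burnt (originally-T cells now '.'): 18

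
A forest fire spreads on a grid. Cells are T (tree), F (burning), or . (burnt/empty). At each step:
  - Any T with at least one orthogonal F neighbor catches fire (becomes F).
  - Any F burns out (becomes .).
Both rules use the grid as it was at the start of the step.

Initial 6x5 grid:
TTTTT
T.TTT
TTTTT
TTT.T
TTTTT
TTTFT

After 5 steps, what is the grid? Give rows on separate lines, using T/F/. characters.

Step 1: 3 trees catch fire, 1 burn out
  TTTTT
  T.TTT
  TTTTT
  TTT.T
  TTTFT
  TTF.F
Step 2: 3 trees catch fire, 3 burn out
  TTTTT
  T.TTT
  TTTTT
  TTT.T
  TTF.F
  TF...
Step 3: 4 trees catch fire, 3 burn out
  TTTTT
  T.TTT
  TTTTT
  TTF.F
  TF...
  F....
Step 4: 4 trees catch fire, 4 burn out
  TTTTT
  T.TTT
  TTFTF
  TF...
  F....
  .....
Step 5: 5 trees catch fire, 4 burn out
  TTTTT
  T.FTF
  TF.F.
  F....
  .....
  .....

TTTTT
T.FTF
TF.F.
F....
.....
.....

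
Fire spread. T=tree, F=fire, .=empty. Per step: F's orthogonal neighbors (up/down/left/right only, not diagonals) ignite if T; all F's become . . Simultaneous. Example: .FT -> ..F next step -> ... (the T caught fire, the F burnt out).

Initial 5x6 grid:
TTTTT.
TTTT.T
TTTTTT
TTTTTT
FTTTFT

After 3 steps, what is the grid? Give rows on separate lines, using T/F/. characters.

Step 1: 5 trees catch fire, 2 burn out
  TTTTT.
  TTTT.T
  TTTTTT
  FTTTFT
  .FTF.F
Step 2: 6 trees catch fire, 5 burn out
  TTTTT.
  TTTT.T
  FTTTFT
  .FTF.F
  ..F...
Step 3: 5 trees catch fire, 6 burn out
  TTTTT.
  FTTT.T
  .FTF.F
  ..F...
  ......

TTTTT.
FTTT.T
.FTF.F
..F...
......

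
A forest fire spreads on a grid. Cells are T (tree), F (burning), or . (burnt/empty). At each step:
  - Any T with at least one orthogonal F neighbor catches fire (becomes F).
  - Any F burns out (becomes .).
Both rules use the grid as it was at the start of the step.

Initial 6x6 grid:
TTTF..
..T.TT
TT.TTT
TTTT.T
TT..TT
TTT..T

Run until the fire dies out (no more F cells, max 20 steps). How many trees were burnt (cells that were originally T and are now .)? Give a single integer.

Answer: 4

Derivation:
Step 1: +1 fires, +1 burnt (F count now 1)
Step 2: +2 fires, +1 burnt (F count now 2)
Step 3: +1 fires, +2 burnt (F count now 1)
Step 4: +0 fires, +1 burnt (F count now 0)
Fire out after step 4
Initially T: 24, now '.': 16
Total burnt (originally-T cells now '.'): 4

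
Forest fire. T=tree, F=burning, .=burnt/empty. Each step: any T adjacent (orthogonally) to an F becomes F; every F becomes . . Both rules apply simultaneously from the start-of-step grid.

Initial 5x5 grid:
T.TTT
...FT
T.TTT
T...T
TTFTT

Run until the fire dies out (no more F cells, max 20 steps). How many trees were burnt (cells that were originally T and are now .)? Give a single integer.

Step 1: +5 fires, +2 burnt (F count now 5)
Step 2: +6 fires, +5 burnt (F count now 6)
Step 3: +2 fires, +6 burnt (F count now 2)
Step 4: +1 fires, +2 burnt (F count now 1)
Step 5: +0 fires, +1 burnt (F count now 0)
Fire out after step 5
Initially T: 15, now '.': 24
Total burnt (originally-T cells now '.'): 14

Answer: 14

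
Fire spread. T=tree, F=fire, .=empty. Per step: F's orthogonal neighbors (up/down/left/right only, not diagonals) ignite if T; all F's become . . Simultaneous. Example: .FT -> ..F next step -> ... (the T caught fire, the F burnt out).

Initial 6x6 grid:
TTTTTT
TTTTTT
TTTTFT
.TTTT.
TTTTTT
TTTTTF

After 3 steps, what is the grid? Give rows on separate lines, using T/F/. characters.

Step 1: 6 trees catch fire, 2 burn out
  TTTTTT
  TTTTFT
  TTTF.F
  .TTTF.
  TTTTTF
  TTTTF.
Step 2: 7 trees catch fire, 6 burn out
  TTTTFT
  TTTF.F
  TTF...
  .TTF..
  TTTTF.
  TTTF..
Step 3: 7 trees catch fire, 7 burn out
  TTTF.F
  TTF...
  TF....
  .TF...
  TTTF..
  TTF...

TTTF.F
TTF...
TF....
.TF...
TTTF..
TTF...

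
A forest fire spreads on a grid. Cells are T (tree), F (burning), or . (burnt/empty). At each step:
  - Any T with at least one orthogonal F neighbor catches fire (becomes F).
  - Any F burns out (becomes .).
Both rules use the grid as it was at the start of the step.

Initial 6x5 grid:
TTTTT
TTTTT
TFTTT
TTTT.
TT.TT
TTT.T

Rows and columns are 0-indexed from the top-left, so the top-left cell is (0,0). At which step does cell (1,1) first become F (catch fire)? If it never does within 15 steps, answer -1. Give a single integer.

Step 1: cell (1,1)='F' (+4 fires, +1 burnt)
  -> target ignites at step 1
Step 2: cell (1,1)='.' (+7 fires, +4 burnt)
Step 3: cell (1,1)='.' (+7 fires, +7 burnt)
Step 4: cell (1,1)='.' (+5 fires, +7 burnt)
Step 5: cell (1,1)='.' (+2 fires, +5 burnt)
Step 6: cell (1,1)='.' (+1 fires, +2 burnt)
Step 7: cell (1,1)='.' (+0 fires, +1 burnt)
  fire out at step 7

1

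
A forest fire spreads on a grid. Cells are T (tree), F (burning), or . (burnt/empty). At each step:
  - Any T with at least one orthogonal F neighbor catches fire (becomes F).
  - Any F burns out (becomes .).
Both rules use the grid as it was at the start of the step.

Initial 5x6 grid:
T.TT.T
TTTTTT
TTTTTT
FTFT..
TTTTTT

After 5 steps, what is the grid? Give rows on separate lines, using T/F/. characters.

Step 1: 6 trees catch fire, 2 burn out
  T.TT.T
  TTTTTT
  FTFTTT
  .F.F..
  FTFTTT
Step 2: 6 trees catch fire, 6 burn out
  T.TT.T
  FTFTTT
  .F.FTT
  ......
  .F.FTT
Step 3: 6 trees catch fire, 6 burn out
  F.FT.T
  .F.FTT
  ....FT
  ......
  ....FT
Step 4: 4 trees catch fire, 6 burn out
  ...F.T
  ....FT
  .....F
  ......
  .....F
Step 5: 1 trees catch fire, 4 burn out
  .....T
  .....F
  ......
  ......
  ......

.....T
.....F
......
......
......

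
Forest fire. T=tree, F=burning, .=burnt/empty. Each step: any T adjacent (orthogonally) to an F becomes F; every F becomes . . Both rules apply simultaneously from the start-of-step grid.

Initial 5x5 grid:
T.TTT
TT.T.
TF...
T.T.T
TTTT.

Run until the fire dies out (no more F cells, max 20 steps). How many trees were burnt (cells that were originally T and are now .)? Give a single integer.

Answer: 10

Derivation:
Step 1: +2 fires, +1 burnt (F count now 2)
Step 2: +2 fires, +2 burnt (F count now 2)
Step 3: +2 fires, +2 burnt (F count now 2)
Step 4: +1 fires, +2 burnt (F count now 1)
Step 5: +1 fires, +1 burnt (F count now 1)
Step 6: +2 fires, +1 burnt (F count now 2)
Step 7: +0 fires, +2 burnt (F count now 0)
Fire out after step 7
Initially T: 15, now '.': 20
Total burnt (originally-T cells now '.'): 10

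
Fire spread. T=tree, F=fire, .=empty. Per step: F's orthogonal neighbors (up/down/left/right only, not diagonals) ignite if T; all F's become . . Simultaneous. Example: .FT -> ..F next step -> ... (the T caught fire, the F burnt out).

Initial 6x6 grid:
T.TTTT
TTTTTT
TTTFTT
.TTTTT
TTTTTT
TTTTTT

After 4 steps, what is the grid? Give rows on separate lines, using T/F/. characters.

Step 1: 4 trees catch fire, 1 burn out
  T.TTTT
  TTTFTT
  TTF.FT
  .TTFTT
  TTTTTT
  TTTTTT
Step 2: 8 trees catch fire, 4 burn out
  T.TFTT
  TTF.FT
  TF...F
  .TF.FT
  TTTFTT
  TTTTTT
Step 3: 10 trees catch fire, 8 burn out
  T.F.FT
  TF...F
  F.....
  .F...F
  TTF.FT
  TTTFTT
Step 4: 6 trees catch fire, 10 burn out
  T....F
  F.....
  ......
  ......
  TF...F
  TTF.FT

T....F
F.....
......
......
TF...F
TTF.FT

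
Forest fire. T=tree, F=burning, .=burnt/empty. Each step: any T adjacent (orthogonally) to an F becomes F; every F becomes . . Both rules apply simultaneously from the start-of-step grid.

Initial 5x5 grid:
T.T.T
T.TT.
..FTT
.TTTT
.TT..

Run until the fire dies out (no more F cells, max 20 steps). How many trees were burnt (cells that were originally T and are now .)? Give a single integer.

Answer: 11

Derivation:
Step 1: +3 fires, +1 burnt (F count now 3)
Step 2: +6 fires, +3 burnt (F count now 6)
Step 3: +2 fires, +6 burnt (F count now 2)
Step 4: +0 fires, +2 burnt (F count now 0)
Fire out after step 4
Initially T: 14, now '.': 22
Total burnt (originally-T cells now '.'): 11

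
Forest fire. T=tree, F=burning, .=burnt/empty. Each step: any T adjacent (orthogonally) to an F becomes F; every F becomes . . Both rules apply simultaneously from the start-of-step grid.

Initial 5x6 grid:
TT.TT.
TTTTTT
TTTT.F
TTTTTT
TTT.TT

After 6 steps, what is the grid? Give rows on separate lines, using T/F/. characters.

Step 1: 2 trees catch fire, 1 burn out
  TT.TT.
  TTTTTF
  TTTT..
  TTTTTF
  TTT.TT
Step 2: 3 trees catch fire, 2 burn out
  TT.TT.
  TTTTF.
  TTTT..
  TTTTF.
  TTT.TF
Step 3: 4 trees catch fire, 3 burn out
  TT.TF.
  TTTF..
  TTTT..
  TTTF..
  TTT.F.
Step 4: 4 trees catch fire, 4 burn out
  TT.F..
  TTF...
  TTTF..
  TTF...
  TTT...
Step 5: 4 trees catch fire, 4 burn out
  TT....
  TF....
  TTF...
  TF....
  TTF...
Step 6: 5 trees catch fire, 4 burn out
  TF....
  F.....
  TF....
  F.....
  TF....

TF....
F.....
TF....
F.....
TF....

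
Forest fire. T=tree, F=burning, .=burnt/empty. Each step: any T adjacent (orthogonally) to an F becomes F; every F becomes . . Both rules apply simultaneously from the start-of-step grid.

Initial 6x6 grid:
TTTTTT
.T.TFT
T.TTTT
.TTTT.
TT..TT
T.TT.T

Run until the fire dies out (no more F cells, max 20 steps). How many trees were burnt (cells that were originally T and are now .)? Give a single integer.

Answer: 23

Derivation:
Step 1: +4 fires, +1 burnt (F count now 4)
Step 2: +5 fires, +4 burnt (F count now 5)
Step 3: +4 fires, +5 burnt (F count now 4)
Step 4: +3 fires, +4 burnt (F count now 3)
Step 5: +4 fires, +3 burnt (F count now 4)
Step 6: +1 fires, +4 burnt (F count now 1)
Step 7: +1 fires, +1 burnt (F count now 1)
Step 8: +1 fires, +1 burnt (F count now 1)
Step 9: +0 fires, +1 burnt (F count now 0)
Fire out after step 9
Initially T: 26, now '.': 33
Total burnt (originally-T cells now '.'): 23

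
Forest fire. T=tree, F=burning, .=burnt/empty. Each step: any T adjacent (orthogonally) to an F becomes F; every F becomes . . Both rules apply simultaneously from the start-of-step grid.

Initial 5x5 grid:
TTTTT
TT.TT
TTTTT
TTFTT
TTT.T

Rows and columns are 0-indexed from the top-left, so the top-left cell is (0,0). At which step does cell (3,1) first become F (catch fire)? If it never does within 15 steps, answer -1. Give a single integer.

Step 1: cell (3,1)='F' (+4 fires, +1 burnt)
  -> target ignites at step 1
Step 2: cell (3,1)='.' (+5 fires, +4 burnt)
Step 3: cell (3,1)='.' (+6 fires, +5 burnt)
Step 4: cell (3,1)='.' (+4 fires, +6 burnt)
Step 5: cell (3,1)='.' (+3 fires, +4 burnt)
Step 6: cell (3,1)='.' (+0 fires, +3 burnt)
  fire out at step 6

1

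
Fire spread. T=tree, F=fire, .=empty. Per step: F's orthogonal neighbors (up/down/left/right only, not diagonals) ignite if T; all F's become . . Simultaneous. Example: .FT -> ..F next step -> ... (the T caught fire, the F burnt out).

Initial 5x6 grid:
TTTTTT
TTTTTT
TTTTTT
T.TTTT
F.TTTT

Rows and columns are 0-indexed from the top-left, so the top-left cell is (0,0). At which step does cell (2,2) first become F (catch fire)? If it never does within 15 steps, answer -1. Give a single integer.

Step 1: cell (2,2)='T' (+1 fires, +1 burnt)
Step 2: cell (2,2)='T' (+1 fires, +1 burnt)
Step 3: cell (2,2)='T' (+2 fires, +1 burnt)
Step 4: cell (2,2)='F' (+3 fires, +2 burnt)
  -> target ignites at step 4
Step 5: cell (2,2)='.' (+4 fires, +3 burnt)
Step 6: cell (2,2)='.' (+5 fires, +4 burnt)
Step 7: cell (2,2)='.' (+5 fires, +5 burnt)
Step 8: cell (2,2)='.' (+4 fires, +5 burnt)
Step 9: cell (2,2)='.' (+2 fires, +4 burnt)
Step 10: cell (2,2)='.' (+0 fires, +2 burnt)
  fire out at step 10

4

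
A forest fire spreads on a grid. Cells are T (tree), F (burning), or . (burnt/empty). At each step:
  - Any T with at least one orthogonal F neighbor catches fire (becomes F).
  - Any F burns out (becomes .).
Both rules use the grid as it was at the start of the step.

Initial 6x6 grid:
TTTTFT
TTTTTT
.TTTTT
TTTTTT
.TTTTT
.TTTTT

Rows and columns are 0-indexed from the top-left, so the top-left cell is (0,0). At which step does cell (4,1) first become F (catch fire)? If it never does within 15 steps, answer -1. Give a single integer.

Step 1: cell (4,1)='T' (+3 fires, +1 burnt)
Step 2: cell (4,1)='T' (+4 fires, +3 burnt)
Step 3: cell (4,1)='T' (+5 fires, +4 burnt)
Step 4: cell (4,1)='T' (+6 fires, +5 burnt)
Step 5: cell (4,1)='T' (+6 fires, +6 burnt)
Step 6: cell (4,1)='T' (+4 fires, +6 burnt)
Step 7: cell (4,1)='F' (+3 fires, +4 burnt)
  -> target ignites at step 7
Step 8: cell (4,1)='.' (+1 fires, +3 burnt)
Step 9: cell (4,1)='.' (+0 fires, +1 burnt)
  fire out at step 9

7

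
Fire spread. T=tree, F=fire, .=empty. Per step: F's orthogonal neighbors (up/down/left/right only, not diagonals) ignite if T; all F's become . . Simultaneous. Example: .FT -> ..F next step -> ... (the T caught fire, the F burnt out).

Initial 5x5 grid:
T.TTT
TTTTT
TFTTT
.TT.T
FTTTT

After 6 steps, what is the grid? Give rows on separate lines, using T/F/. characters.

Step 1: 5 trees catch fire, 2 burn out
  T.TTT
  TFTTT
  F.FTT
  .FT.T
  .FTTT
Step 2: 5 trees catch fire, 5 burn out
  T.TTT
  F.FTT
  ...FT
  ..F.T
  ..FTT
Step 3: 5 trees catch fire, 5 burn out
  F.FTT
  ...FT
  ....F
  ....T
  ...FT
Step 4: 4 trees catch fire, 5 burn out
  ...FT
  ....F
  .....
  ....F
  ....F
Step 5: 1 trees catch fire, 4 burn out
  ....F
  .....
  .....
  .....
  .....
Step 6: 0 trees catch fire, 1 burn out
  .....
  .....
  .....
  .....
  .....

.....
.....
.....
.....
.....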